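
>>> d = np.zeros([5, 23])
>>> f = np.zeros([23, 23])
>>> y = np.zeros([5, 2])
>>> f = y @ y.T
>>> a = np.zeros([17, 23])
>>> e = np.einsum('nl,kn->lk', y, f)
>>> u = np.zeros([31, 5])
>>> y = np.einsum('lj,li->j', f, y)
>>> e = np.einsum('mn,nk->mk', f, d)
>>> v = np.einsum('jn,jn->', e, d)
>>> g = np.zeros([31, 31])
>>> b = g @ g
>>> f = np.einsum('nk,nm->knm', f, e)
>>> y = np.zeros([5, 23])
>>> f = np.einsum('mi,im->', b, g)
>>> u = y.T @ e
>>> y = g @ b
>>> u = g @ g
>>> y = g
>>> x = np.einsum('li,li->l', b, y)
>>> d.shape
(5, 23)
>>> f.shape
()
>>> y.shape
(31, 31)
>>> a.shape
(17, 23)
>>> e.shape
(5, 23)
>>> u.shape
(31, 31)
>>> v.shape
()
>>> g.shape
(31, 31)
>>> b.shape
(31, 31)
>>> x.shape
(31,)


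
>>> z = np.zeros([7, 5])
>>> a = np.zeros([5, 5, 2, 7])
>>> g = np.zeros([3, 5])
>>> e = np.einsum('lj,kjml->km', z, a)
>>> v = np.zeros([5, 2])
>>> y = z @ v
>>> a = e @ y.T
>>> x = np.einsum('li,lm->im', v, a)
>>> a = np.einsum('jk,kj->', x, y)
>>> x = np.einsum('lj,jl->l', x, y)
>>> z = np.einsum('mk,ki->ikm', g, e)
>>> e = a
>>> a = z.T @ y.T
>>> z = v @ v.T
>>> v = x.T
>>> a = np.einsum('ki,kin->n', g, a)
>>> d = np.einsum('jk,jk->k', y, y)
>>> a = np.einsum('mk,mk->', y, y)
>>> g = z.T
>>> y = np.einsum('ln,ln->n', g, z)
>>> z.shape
(5, 5)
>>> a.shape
()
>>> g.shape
(5, 5)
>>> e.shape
()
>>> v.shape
(2,)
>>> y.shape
(5,)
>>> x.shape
(2,)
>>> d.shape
(2,)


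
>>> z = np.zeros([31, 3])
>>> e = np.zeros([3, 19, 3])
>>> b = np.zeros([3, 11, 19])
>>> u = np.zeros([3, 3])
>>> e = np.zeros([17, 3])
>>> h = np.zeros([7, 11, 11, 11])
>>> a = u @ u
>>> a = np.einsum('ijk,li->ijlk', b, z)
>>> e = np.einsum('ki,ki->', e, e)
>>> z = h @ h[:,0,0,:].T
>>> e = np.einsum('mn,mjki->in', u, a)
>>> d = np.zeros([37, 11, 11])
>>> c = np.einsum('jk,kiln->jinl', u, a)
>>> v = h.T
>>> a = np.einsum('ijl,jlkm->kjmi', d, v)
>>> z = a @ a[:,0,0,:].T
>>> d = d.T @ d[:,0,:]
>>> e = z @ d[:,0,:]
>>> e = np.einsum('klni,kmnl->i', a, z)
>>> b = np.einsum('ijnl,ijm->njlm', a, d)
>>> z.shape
(11, 11, 7, 11)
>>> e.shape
(37,)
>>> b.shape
(7, 11, 37, 11)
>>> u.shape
(3, 3)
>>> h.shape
(7, 11, 11, 11)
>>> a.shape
(11, 11, 7, 37)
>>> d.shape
(11, 11, 11)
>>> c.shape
(3, 11, 19, 31)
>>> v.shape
(11, 11, 11, 7)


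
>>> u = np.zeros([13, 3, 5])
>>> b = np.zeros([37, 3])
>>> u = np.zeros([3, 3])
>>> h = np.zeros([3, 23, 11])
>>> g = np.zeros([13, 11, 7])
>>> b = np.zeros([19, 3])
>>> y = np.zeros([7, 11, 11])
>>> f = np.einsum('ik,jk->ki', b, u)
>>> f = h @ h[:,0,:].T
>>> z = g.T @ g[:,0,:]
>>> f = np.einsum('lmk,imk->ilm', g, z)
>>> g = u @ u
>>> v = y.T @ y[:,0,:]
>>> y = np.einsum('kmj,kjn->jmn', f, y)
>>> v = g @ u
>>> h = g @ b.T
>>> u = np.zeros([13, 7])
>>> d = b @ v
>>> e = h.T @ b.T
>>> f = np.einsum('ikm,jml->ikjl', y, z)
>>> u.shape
(13, 7)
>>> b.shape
(19, 3)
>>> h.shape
(3, 19)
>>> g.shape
(3, 3)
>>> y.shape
(11, 13, 11)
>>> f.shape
(11, 13, 7, 7)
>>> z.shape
(7, 11, 7)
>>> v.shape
(3, 3)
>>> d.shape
(19, 3)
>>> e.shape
(19, 19)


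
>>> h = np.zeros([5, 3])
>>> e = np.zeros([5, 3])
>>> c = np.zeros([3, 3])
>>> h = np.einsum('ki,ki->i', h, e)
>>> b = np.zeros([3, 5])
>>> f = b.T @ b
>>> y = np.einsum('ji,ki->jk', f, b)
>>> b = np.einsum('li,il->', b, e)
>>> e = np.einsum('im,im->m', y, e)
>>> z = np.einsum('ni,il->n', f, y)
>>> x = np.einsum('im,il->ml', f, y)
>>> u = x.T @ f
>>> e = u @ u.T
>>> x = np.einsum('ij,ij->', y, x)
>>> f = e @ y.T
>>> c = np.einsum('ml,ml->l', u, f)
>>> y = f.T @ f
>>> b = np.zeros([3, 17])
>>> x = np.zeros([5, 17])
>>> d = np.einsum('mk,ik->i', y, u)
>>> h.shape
(3,)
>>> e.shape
(3, 3)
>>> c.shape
(5,)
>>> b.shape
(3, 17)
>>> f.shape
(3, 5)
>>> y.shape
(5, 5)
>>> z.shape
(5,)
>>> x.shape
(5, 17)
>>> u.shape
(3, 5)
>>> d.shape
(3,)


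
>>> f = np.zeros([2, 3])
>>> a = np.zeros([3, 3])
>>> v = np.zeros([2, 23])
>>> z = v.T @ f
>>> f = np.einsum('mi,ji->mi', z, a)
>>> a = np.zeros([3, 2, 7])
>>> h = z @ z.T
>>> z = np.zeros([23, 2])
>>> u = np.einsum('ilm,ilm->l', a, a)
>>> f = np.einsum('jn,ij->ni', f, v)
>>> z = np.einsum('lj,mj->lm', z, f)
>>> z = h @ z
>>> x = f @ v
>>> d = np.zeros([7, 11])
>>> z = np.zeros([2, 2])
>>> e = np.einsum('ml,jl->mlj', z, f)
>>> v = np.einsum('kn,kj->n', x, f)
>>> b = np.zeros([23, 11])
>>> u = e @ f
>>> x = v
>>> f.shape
(3, 2)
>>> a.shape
(3, 2, 7)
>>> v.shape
(23,)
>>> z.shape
(2, 2)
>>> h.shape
(23, 23)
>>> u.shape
(2, 2, 2)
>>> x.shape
(23,)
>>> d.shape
(7, 11)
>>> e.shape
(2, 2, 3)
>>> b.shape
(23, 11)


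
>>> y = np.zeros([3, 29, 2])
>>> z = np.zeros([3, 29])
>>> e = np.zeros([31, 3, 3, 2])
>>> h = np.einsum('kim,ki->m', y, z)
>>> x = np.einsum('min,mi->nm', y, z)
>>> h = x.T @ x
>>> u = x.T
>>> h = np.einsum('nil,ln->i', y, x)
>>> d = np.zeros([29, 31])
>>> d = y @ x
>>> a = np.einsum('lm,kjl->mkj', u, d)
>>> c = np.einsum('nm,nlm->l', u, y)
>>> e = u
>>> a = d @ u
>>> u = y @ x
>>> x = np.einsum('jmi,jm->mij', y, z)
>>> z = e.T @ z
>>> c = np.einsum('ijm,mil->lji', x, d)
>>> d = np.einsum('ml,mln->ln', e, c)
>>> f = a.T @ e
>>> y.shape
(3, 29, 2)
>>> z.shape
(2, 29)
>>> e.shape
(3, 2)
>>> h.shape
(29,)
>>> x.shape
(29, 2, 3)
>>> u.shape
(3, 29, 3)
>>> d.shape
(2, 29)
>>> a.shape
(3, 29, 2)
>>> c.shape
(3, 2, 29)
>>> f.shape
(2, 29, 2)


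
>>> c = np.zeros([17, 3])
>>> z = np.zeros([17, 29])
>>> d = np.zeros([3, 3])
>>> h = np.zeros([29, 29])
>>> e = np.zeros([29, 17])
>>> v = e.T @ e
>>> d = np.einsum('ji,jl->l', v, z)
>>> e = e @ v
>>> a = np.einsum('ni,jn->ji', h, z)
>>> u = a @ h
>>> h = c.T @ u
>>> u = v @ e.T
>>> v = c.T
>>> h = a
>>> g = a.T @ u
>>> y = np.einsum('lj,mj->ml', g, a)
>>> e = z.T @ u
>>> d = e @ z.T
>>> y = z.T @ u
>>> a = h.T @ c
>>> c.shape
(17, 3)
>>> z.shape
(17, 29)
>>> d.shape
(29, 17)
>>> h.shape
(17, 29)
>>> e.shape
(29, 29)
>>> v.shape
(3, 17)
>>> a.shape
(29, 3)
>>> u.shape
(17, 29)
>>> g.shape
(29, 29)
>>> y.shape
(29, 29)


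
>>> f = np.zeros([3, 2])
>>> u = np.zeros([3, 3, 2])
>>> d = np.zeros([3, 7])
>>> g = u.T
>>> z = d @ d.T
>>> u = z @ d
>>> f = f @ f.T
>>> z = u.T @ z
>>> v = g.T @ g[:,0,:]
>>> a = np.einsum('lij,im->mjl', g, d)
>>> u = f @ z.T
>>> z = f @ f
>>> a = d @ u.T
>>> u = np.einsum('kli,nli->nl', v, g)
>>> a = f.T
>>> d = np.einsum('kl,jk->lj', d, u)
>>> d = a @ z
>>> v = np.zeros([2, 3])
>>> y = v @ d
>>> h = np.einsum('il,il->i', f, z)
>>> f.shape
(3, 3)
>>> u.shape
(2, 3)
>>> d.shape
(3, 3)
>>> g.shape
(2, 3, 3)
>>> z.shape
(3, 3)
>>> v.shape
(2, 3)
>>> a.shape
(3, 3)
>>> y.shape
(2, 3)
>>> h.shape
(3,)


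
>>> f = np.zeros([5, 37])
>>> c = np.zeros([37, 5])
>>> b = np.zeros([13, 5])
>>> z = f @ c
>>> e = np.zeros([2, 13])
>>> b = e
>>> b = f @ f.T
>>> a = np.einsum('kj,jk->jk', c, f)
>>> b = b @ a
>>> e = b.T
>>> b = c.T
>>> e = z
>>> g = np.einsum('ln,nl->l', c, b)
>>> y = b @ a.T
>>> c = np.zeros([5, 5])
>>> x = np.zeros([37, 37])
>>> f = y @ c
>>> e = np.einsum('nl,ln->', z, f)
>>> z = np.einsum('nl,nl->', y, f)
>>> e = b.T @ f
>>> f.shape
(5, 5)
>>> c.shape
(5, 5)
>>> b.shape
(5, 37)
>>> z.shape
()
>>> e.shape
(37, 5)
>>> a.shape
(5, 37)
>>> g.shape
(37,)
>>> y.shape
(5, 5)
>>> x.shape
(37, 37)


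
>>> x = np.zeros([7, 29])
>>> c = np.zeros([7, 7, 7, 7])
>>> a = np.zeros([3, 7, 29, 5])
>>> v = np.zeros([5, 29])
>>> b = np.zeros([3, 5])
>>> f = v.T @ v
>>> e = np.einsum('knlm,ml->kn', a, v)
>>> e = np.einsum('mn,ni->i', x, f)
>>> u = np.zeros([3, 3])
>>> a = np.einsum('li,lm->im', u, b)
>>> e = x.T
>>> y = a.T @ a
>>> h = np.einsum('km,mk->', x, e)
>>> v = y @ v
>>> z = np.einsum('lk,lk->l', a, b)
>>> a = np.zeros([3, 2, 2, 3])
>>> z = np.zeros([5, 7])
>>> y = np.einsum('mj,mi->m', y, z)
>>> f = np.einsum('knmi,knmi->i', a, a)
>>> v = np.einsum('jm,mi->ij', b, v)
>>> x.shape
(7, 29)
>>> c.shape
(7, 7, 7, 7)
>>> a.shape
(3, 2, 2, 3)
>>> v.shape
(29, 3)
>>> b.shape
(3, 5)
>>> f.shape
(3,)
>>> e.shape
(29, 7)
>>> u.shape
(3, 3)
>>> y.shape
(5,)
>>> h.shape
()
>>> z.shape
(5, 7)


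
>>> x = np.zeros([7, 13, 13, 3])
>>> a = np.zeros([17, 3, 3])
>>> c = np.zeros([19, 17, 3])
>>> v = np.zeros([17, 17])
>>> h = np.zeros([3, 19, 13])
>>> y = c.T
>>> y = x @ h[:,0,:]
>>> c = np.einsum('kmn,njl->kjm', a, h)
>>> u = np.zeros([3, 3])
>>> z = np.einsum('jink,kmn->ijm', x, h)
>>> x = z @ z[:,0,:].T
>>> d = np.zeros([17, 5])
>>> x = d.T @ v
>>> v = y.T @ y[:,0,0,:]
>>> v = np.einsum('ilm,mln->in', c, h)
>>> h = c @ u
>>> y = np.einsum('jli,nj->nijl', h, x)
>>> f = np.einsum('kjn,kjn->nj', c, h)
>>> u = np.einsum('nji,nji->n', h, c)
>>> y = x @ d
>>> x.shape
(5, 17)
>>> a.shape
(17, 3, 3)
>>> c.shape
(17, 19, 3)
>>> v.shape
(17, 13)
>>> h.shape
(17, 19, 3)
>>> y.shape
(5, 5)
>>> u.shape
(17,)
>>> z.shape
(13, 7, 19)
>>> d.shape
(17, 5)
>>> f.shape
(3, 19)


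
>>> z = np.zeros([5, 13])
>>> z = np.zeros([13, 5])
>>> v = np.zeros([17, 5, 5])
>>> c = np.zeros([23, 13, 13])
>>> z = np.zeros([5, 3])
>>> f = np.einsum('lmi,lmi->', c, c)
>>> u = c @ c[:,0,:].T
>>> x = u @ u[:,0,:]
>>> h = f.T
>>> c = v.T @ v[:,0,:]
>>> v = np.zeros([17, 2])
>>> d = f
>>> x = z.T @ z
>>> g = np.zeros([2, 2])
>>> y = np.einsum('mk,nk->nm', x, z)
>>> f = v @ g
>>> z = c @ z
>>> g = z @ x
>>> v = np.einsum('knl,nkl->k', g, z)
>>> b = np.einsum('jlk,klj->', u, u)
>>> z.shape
(5, 5, 3)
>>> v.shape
(5,)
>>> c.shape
(5, 5, 5)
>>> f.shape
(17, 2)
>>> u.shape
(23, 13, 23)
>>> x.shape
(3, 3)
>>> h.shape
()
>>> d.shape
()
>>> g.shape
(5, 5, 3)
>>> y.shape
(5, 3)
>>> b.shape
()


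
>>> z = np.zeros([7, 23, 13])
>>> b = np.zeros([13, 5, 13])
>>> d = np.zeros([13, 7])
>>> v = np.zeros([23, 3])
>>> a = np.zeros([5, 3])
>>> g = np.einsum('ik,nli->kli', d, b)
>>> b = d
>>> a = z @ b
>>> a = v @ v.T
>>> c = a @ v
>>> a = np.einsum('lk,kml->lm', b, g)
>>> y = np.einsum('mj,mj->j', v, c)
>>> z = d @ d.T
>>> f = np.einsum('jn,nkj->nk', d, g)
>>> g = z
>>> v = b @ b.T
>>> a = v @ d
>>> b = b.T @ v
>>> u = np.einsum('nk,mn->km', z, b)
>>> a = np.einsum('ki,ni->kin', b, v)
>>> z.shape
(13, 13)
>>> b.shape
(7, 13)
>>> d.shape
(13, 7)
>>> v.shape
(13, 13)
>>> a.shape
(7, 13, 13)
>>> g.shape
(13, 13)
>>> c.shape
(23, 3)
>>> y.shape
(3,)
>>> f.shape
(7, 5)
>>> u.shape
(13, 7)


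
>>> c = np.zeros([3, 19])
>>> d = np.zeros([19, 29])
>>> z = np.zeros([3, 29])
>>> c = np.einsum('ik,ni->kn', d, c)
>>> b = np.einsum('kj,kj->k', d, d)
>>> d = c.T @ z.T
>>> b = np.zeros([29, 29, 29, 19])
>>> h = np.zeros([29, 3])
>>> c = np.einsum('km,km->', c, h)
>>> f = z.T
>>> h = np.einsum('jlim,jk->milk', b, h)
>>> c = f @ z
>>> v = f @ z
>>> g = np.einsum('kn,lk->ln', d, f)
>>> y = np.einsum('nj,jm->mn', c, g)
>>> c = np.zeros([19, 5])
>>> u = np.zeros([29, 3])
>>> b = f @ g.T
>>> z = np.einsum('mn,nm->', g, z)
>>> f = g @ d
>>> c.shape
(19, 5)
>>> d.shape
(3, 3)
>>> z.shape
()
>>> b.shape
(29, 29)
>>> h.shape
(19, 29, 29, 3)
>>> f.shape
(29, 3)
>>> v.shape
(29, 29)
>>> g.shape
(29, 3)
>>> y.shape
(3, 29)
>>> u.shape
(29, 3)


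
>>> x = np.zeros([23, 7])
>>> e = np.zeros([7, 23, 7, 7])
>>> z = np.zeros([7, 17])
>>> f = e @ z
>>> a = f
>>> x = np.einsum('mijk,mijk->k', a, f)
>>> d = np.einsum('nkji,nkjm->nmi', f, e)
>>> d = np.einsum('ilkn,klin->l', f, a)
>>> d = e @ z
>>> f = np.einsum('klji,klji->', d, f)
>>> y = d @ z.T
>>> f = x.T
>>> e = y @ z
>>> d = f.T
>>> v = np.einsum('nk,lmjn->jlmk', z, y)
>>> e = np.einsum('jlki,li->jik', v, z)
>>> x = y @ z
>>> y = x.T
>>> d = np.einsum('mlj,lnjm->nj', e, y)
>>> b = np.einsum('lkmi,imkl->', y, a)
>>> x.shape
(7, 23, 7, 17)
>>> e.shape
(7, 17, 23)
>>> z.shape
(7, 17)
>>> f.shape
(17,)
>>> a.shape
(7, 23, 7, 17)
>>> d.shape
(7, 23)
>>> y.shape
(17, 7, 23, 7)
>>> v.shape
(7, 7, 23, 17)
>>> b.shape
()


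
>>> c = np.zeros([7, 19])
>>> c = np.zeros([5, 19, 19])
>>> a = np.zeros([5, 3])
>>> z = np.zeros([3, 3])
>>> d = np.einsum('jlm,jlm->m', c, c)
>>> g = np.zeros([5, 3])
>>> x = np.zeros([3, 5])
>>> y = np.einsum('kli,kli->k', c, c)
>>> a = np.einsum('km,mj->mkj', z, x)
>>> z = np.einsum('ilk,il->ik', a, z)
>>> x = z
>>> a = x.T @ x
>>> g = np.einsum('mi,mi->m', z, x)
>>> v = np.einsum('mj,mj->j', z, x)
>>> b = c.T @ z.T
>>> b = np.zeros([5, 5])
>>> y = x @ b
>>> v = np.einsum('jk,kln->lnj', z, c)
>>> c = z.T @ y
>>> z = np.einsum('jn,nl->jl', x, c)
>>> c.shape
(5, 5)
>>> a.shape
(5, 5)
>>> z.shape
(3, 5)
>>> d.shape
(19,)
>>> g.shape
(3,)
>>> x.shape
(3, 5)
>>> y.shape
(3, 5)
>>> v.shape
(19, 19, 3)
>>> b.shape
(5, 5)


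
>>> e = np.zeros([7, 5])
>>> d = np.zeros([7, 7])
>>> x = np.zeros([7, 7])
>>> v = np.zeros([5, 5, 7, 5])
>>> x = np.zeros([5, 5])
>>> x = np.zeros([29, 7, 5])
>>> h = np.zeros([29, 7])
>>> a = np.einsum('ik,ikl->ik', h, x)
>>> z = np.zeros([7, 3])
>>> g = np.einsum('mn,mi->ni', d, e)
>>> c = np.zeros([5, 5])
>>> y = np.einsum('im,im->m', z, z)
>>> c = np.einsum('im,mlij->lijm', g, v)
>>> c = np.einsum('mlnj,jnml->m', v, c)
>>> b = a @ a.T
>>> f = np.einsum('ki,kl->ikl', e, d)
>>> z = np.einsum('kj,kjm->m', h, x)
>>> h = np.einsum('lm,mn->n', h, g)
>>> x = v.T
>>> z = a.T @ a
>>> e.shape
(7, 5)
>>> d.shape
(7, 7)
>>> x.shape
(5, 7, 5, 5)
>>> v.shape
(5, 5, 7, 5)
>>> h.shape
(5,)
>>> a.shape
(29, 7)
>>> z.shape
(7, 7)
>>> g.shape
(7, 5)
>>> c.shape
(5,)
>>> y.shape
(3,)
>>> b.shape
(29, 29)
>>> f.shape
(5, 7, 7)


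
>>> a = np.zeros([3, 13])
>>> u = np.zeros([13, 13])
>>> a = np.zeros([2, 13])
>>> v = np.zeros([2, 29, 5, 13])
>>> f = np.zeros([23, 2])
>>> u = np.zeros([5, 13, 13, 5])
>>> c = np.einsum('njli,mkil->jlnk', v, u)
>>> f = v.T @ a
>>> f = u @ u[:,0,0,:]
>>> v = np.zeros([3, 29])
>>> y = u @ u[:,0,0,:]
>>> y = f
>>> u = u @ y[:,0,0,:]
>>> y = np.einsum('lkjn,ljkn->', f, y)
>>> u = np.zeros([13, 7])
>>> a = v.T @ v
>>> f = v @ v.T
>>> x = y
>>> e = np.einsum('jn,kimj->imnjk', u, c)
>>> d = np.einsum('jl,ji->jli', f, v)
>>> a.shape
(29, 29)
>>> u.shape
(13, 7)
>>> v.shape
(3, 29)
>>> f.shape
(3, 3)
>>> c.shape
(29, 5, 2, 13)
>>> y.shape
()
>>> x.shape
()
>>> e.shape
(5, 2, 7, 13, 29)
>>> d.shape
(3, 3, 29)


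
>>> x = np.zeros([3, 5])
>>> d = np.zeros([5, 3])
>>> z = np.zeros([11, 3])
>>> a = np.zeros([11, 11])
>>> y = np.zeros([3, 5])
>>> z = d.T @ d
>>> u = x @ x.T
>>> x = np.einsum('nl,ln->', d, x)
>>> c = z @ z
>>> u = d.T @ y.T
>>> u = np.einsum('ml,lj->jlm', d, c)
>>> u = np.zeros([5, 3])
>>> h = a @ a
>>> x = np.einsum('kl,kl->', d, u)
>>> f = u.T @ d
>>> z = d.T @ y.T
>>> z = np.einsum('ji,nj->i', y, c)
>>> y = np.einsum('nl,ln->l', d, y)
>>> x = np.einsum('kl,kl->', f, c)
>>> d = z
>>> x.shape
()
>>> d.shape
(5,)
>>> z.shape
(5,)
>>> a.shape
(11, 11)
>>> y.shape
(3,)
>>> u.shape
(5, 3)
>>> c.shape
(3, 3)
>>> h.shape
(11, 11)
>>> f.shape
(3, 3)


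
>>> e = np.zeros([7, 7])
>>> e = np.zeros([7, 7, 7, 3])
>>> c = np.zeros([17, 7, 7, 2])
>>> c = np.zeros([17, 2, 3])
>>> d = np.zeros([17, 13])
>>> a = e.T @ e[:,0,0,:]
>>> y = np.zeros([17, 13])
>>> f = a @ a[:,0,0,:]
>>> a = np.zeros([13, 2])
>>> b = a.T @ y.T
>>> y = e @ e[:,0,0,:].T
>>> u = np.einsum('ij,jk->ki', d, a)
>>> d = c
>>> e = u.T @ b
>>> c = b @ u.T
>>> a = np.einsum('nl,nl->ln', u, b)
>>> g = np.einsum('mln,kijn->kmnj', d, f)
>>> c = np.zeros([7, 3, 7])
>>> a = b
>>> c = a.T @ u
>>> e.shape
(17, 17)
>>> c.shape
(17, 17)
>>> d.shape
(17, 2, 3)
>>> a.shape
(2, 17)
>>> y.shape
(7, 7, 7, 7)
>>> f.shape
(3, 7, 7, 3)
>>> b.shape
(2, 17)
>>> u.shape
(2, 17)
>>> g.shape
(3, 17, 3, 7)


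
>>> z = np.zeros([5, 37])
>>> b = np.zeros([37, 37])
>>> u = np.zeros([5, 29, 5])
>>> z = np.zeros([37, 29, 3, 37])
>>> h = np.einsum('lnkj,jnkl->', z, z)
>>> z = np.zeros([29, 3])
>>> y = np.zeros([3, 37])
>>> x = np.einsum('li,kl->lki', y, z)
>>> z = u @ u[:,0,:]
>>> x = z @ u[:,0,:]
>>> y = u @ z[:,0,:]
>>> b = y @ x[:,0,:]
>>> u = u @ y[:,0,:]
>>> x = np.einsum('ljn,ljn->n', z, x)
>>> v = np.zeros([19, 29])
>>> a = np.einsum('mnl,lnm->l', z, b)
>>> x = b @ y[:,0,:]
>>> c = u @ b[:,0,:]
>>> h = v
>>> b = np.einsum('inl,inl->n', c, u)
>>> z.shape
(5, 29, 5)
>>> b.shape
(29,)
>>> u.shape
(5, 29, 5)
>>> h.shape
(19, 29)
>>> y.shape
(5, 29, 5)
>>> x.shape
(5, 29, 5)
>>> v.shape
(19, 29)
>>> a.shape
(5,)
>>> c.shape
(5, 29, 5)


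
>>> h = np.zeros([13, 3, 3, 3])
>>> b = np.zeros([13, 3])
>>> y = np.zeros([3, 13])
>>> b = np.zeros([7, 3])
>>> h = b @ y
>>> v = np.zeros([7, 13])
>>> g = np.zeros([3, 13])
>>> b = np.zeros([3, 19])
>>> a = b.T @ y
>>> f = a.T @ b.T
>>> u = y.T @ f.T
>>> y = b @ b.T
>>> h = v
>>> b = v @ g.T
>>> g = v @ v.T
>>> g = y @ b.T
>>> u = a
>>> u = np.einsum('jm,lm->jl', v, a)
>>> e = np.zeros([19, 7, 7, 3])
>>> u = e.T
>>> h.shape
(7, 13)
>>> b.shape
(7, 3)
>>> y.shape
(3, 3)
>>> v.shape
(7, 13)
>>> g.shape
(3, 7)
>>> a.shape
(19, 13)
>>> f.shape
(13, 3)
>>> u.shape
(3, 7, 7, 19)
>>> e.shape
(19, 7, 7, 3)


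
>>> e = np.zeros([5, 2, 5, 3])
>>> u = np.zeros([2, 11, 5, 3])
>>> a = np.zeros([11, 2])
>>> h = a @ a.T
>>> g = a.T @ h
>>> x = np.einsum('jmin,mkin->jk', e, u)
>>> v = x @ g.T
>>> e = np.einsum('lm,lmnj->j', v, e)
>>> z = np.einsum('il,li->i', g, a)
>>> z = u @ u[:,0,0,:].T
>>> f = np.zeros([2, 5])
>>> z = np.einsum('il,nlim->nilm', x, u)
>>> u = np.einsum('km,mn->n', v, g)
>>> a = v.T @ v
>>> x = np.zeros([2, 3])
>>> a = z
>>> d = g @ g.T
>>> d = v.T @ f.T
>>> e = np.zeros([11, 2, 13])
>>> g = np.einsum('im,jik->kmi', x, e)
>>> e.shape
(11, 2, 13)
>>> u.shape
(11,)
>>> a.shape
(2, 5, 11, 3)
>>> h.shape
(11, 11)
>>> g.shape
(13, 3, 2)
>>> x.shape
(2, 3)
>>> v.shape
(5, 2)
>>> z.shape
(2, 5, 11, 3)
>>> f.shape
(2, 5)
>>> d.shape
(2, 2)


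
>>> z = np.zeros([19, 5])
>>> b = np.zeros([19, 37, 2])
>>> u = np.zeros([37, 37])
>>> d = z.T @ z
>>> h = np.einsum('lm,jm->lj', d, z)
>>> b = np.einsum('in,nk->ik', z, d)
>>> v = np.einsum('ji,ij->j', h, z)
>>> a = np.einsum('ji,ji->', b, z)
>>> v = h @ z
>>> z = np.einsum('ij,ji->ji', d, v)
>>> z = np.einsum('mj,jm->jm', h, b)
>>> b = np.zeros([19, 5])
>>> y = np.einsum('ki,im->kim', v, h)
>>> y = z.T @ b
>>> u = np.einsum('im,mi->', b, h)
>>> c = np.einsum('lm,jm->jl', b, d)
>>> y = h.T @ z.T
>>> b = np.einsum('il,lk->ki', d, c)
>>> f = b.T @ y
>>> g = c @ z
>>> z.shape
(19, 5)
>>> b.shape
(19, 5)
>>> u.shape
()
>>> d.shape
(5, 5)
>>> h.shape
(5, 19)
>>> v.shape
(5, 5)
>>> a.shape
()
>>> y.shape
(19, 19)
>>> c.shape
(5, 19)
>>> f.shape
(5, 19)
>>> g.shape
(5, 5)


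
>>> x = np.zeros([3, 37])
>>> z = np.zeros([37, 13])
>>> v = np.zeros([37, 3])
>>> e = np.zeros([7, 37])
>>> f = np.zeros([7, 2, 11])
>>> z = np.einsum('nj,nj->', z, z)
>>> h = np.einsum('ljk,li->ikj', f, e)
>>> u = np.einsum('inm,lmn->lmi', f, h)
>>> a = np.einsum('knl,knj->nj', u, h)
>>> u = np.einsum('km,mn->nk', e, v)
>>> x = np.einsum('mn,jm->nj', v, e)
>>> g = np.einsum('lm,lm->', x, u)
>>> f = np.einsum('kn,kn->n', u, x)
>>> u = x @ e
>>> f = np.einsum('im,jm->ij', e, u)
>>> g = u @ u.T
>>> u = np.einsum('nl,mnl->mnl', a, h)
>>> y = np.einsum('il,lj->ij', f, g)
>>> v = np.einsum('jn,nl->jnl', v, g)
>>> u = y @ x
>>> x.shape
(3, 7)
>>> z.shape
()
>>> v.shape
(37, 3, 3)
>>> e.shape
(7, 37)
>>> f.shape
(7, 3)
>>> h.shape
(37, 11, 2)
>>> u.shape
(7, 7)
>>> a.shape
(11, 2)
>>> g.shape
(3, 3)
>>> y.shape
(7, 3)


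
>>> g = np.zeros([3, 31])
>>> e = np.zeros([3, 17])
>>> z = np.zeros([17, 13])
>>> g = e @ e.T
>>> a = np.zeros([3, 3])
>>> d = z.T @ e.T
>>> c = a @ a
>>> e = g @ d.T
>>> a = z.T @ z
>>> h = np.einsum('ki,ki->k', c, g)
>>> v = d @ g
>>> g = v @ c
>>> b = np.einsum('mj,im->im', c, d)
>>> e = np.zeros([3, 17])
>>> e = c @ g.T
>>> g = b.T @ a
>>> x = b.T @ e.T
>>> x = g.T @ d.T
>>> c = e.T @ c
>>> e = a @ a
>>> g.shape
(3, 13)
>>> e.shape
(13, 13)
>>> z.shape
(17, 13)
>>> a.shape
(13, 13)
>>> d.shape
(13, 3)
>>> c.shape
(13, 3)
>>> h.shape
(3,)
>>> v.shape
(13, 3)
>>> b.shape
(13, 3)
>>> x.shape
(13, 13)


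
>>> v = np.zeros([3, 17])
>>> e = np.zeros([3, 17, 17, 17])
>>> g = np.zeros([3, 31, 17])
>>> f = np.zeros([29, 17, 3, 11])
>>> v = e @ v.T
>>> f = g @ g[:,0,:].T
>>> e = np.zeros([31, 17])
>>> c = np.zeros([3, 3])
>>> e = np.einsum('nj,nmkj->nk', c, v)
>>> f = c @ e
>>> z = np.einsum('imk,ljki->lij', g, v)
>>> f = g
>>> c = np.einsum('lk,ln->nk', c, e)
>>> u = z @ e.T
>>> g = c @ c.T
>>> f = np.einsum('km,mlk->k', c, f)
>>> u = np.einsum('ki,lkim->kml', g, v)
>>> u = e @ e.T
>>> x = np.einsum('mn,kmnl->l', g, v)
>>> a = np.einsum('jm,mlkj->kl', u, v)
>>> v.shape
(3, 17, 17, 3)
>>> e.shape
(3, 17)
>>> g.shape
(17, 17)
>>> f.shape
(17,)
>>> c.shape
(17, 3)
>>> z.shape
(3, 3, 17)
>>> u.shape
(3, 3)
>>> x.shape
(3,)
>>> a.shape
(17, 17)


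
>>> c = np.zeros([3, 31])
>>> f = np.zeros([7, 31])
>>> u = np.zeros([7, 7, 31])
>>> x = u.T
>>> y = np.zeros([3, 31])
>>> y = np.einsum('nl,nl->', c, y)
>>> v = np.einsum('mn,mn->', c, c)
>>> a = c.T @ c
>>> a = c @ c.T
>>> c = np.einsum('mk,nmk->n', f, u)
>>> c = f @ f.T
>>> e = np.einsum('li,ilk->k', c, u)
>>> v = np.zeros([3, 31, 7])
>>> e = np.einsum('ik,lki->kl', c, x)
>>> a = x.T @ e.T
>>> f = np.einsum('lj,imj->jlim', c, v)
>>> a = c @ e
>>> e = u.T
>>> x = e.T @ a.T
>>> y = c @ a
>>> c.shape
(7, 7)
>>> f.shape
(7, 7, 3, 31)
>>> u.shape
(7, 7, 31)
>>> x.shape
(7, 7, 7)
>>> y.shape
(7, 31)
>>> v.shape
(3, 31, 7)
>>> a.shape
(7, 31)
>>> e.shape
(31, 7, 7)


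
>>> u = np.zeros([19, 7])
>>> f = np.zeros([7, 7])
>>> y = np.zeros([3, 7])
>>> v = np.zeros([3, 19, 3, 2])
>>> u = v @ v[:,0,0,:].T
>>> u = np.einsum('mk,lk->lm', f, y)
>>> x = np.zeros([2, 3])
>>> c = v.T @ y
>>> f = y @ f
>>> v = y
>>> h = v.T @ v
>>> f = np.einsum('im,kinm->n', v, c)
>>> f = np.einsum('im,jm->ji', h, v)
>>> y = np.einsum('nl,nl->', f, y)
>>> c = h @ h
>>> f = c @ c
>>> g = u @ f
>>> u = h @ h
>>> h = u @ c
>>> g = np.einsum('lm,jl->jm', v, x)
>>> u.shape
(7, 7)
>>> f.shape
(7, 7)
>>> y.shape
()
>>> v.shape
(3, 7)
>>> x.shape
(2, 3)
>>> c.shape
(7, 7)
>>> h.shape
(7, 7)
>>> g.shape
(2, 7)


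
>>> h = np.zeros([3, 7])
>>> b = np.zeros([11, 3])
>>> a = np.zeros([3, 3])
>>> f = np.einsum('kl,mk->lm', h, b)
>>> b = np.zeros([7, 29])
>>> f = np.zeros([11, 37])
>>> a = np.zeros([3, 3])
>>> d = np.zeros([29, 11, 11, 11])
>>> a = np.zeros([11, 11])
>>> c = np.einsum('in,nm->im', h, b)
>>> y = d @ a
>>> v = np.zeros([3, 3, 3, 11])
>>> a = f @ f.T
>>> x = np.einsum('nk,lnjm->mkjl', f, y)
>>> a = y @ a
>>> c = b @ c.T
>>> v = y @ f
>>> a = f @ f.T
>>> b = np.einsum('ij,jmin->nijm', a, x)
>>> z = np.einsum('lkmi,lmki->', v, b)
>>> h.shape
(3, 7)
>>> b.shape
(29, 11, 11, 37)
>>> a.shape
(11, 11)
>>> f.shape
(11, 37)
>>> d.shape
(29, 11, 11, 11)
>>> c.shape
(7, 3)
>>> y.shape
(29, 11, 11, 11)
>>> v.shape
(29, 11, 11, 37)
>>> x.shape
(11, 37, 11, 29)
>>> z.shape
()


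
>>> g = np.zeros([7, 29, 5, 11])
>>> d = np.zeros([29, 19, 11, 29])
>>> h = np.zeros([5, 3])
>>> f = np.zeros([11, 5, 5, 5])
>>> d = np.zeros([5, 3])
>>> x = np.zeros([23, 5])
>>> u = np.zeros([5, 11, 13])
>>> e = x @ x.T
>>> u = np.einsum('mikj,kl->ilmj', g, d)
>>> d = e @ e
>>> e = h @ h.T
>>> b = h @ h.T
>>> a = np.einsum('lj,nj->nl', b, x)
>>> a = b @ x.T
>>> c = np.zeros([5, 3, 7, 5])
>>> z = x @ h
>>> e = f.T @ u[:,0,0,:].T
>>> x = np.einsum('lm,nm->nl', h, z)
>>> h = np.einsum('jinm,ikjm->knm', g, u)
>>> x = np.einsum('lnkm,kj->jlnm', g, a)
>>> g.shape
(7, 29, 5, 11)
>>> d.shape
(23, 23)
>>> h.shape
(3, 5, 11)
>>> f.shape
(11, 5, 5, 5)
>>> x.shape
(23, 7, 29, 11)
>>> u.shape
(29, 3, 7, 11)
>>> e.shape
(5, 5, 5, 29)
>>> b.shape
(5, 5)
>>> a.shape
(5, 23)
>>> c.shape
(5, 3, 7, 5)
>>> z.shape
(23, 3)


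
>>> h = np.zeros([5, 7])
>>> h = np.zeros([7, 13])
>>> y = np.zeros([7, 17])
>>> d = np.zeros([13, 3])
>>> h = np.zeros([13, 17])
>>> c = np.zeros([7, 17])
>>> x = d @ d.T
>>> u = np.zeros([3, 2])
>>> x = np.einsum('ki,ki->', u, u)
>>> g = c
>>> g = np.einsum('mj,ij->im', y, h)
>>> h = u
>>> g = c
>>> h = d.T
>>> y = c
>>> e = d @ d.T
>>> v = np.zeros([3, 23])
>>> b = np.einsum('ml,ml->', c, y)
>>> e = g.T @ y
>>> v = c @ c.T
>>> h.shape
(3, 13)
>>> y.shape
(7, 17)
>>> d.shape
(13, 3)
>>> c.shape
(7, 17)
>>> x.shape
()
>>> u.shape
(3, 2)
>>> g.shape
(7, 17)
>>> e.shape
(17, 17)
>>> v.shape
(7, 7)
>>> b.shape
()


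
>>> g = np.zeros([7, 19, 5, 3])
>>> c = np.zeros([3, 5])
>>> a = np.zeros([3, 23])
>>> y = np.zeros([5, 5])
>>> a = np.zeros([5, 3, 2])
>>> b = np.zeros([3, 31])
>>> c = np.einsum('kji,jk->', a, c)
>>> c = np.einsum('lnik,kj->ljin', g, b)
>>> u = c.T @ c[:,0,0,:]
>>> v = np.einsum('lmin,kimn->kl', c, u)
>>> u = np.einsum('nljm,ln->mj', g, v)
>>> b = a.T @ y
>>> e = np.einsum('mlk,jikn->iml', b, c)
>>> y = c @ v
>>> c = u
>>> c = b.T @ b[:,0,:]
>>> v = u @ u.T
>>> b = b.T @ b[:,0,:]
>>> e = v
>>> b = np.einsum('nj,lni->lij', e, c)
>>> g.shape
(7, 19, 5, 3)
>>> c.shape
(5, 3, 5)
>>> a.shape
(5, 3, 2)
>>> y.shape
(7, 31, 5, 7)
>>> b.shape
(5, 5, 3)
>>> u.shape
(3, 5)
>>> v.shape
(3, 3)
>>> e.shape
(3, 3)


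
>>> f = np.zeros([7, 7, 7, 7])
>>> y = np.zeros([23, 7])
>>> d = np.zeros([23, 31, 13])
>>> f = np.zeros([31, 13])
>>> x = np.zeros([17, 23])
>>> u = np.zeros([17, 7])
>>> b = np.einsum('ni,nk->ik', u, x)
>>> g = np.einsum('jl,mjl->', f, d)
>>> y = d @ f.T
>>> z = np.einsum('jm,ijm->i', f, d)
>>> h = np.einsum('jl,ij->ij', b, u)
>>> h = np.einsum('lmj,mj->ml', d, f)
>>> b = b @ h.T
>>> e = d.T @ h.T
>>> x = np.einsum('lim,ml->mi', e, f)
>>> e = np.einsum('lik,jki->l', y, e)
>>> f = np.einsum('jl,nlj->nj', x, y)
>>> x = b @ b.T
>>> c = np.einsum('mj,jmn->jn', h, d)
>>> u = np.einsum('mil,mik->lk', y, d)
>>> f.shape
(23, 31)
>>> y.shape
(23, 31, 31)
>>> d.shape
(23, 31, 13)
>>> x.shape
(7, 7)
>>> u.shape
(31, 13)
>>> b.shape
(7, 31)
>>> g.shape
()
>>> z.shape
(23,)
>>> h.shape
(31, 23)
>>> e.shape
(23,)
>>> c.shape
(23, 13)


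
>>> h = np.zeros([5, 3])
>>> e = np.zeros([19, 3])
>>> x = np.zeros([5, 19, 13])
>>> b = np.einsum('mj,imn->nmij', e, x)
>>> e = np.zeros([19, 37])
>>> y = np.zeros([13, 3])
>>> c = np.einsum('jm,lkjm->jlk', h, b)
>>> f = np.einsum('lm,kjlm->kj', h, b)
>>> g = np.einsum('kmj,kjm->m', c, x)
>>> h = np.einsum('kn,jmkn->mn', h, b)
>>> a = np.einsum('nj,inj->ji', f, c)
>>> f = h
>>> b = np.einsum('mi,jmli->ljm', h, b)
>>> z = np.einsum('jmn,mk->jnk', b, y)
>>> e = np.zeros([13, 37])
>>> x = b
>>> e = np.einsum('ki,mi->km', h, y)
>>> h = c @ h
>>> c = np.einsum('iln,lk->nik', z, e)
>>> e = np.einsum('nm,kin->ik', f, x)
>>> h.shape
(5, 13, 3)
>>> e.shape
(13, 5)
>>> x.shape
(5, 13, 19)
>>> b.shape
(5, 13, 19)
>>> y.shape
(13, 3)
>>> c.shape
(3, 5, 13)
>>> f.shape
(19, 3)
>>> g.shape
(13,)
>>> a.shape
(19, 5)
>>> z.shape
(5, 19, 3)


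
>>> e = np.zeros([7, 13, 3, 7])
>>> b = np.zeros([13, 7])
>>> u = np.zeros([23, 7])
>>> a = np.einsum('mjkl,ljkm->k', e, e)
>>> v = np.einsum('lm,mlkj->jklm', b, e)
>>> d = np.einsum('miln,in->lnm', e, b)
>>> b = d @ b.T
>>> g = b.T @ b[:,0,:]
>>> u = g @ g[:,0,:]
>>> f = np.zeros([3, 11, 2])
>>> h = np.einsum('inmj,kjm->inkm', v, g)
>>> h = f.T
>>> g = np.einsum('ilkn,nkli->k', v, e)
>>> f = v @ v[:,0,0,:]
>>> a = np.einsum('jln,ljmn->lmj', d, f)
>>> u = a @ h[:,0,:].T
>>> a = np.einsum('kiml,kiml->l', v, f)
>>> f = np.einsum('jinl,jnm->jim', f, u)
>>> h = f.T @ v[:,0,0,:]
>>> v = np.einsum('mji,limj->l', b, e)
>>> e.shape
(7, 13, 3, 7)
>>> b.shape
(3, 7, 13)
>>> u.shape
(7, 13, 2)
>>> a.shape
(7,)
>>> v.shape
(7,)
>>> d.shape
(3, 7, 7)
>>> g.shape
(13,)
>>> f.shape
(7, 3, 2)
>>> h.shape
(2, 3, 7)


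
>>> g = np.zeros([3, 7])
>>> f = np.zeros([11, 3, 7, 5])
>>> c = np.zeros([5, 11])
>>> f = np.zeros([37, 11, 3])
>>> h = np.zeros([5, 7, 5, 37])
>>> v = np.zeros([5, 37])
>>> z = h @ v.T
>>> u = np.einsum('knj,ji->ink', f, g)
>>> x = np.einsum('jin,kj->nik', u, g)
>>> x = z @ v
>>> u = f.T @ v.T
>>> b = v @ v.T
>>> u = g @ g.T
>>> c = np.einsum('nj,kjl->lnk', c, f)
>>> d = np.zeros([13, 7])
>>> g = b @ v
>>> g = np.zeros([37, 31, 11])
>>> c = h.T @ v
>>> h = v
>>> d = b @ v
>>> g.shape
(37, 31, 11)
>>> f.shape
(37, 11, 3)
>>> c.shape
(37, 5, 7, 37)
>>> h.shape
(5, 37)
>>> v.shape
(5, 37)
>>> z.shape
(5, 7, 5, 5)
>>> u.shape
(3, 3)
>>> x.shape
(5, 7, 5, 37)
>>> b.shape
(5, 5)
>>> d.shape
(5, 37)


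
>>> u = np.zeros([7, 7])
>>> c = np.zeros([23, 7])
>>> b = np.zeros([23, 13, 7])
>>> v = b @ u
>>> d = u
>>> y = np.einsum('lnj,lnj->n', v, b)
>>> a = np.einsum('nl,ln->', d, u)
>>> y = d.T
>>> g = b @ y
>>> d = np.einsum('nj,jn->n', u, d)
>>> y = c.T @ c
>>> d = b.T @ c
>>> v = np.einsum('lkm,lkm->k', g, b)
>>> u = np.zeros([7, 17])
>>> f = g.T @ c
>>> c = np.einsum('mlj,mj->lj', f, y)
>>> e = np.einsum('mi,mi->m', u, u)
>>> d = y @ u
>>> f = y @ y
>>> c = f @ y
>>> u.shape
(7, 17)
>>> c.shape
(7, 7)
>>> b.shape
(23, 13, 7)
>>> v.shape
(13,)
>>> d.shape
(7, 17)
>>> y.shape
(7, 7)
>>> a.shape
()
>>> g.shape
(23, 13, 7)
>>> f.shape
(7, 7)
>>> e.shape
(7,)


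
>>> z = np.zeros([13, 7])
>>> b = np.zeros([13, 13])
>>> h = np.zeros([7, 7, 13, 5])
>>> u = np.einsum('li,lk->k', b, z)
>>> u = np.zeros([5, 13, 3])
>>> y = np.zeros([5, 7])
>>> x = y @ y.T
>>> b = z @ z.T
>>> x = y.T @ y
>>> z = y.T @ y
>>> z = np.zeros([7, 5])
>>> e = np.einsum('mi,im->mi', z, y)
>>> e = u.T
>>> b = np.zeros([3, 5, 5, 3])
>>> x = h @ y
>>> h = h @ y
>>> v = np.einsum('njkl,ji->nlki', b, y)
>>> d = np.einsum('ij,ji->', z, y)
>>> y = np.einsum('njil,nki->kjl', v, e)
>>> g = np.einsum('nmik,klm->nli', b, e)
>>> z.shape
(7, 5)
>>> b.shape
(3, 5, 5, 3)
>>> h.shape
(7, 7, 13, 7)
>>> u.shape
(5, 13, 3)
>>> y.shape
(13, 3, 7)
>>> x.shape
(7, 7, 13, 7)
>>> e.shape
(3, 13, 5)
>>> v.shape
(3, 3, 5, 7)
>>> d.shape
()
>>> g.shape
(3, 13, 5)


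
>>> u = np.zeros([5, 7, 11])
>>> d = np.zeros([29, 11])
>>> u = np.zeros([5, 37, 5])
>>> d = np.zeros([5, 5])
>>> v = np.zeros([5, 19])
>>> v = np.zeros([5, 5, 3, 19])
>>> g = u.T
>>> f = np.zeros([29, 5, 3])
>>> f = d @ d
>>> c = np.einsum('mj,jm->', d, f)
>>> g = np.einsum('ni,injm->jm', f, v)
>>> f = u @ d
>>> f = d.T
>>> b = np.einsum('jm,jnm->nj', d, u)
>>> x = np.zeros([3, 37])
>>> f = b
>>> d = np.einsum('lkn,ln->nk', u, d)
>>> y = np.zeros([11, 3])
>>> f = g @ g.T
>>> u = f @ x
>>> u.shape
(3, 37)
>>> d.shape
(5, 37)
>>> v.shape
(5, 5, 3, 19)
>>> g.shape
(3, 19)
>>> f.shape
(3, 3)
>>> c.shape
()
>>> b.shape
(37, 5)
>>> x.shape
(3, 37)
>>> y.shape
(11, 3)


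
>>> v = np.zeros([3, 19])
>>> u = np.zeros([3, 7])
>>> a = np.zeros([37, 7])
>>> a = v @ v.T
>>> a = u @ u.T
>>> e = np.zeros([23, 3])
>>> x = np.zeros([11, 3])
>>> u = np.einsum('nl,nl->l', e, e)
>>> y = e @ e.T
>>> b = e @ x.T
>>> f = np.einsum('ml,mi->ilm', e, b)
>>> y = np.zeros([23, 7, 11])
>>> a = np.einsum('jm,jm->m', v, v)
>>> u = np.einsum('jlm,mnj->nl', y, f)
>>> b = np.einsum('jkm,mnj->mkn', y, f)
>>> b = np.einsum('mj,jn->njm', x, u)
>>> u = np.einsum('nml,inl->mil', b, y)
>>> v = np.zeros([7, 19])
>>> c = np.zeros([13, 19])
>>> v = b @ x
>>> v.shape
(7, 3, 3)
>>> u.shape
(3, 23, 11)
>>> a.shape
(19,)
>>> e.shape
(23, 3)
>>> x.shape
(11, 3)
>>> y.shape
(23, 7, 11)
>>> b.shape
(7, 3, 11)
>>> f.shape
(11, 3, 23)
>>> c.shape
(13, 19)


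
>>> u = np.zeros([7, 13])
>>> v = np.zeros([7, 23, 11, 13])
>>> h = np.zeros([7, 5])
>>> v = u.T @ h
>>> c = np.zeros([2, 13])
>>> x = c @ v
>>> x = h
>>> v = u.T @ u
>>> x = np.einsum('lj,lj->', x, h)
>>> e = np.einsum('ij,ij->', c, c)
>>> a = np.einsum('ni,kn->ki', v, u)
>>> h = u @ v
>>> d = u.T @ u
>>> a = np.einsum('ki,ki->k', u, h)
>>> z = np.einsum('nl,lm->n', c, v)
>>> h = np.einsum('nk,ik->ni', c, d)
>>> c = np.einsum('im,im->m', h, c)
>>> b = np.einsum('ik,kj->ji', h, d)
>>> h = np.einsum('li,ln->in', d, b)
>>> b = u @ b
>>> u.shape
(7, 13)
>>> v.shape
(13, 13)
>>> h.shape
(13, 2)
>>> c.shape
(13,)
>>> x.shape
()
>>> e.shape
()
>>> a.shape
(7,)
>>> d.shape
(13, 13)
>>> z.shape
(2,)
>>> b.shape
(7, 2)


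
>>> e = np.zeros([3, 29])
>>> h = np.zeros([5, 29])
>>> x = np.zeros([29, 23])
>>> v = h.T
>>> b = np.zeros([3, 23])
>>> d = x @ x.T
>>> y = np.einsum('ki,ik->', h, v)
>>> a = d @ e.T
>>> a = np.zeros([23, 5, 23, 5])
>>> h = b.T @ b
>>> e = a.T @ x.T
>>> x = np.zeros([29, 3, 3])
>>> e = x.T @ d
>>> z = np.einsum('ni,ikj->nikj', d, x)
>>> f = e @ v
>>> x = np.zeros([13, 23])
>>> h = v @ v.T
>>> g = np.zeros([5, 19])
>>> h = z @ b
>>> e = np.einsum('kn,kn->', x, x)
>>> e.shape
()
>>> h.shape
(29, 29, 3, 23)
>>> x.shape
(13, 23)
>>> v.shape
(29, 5)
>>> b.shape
(3, 23)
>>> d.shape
(29, 29)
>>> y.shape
()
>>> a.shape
(23, 5, 23, 5)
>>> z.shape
(29, 29, 3, 3)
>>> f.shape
(3, 3, 5)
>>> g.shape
(5, 19)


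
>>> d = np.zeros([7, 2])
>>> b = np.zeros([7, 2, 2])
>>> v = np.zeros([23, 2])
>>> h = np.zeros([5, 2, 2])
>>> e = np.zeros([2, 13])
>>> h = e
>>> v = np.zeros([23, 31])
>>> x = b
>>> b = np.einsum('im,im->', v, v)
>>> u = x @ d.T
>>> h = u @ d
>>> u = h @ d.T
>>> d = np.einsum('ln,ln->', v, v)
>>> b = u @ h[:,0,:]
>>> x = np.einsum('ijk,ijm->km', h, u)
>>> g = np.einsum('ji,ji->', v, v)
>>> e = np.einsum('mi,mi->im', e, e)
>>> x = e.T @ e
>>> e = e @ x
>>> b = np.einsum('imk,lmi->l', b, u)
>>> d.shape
()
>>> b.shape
(7,)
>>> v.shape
(23, 31)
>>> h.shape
(7, 2, 2)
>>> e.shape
(13, 2)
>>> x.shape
(2, 2)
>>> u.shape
(7, 2, 7)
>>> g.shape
()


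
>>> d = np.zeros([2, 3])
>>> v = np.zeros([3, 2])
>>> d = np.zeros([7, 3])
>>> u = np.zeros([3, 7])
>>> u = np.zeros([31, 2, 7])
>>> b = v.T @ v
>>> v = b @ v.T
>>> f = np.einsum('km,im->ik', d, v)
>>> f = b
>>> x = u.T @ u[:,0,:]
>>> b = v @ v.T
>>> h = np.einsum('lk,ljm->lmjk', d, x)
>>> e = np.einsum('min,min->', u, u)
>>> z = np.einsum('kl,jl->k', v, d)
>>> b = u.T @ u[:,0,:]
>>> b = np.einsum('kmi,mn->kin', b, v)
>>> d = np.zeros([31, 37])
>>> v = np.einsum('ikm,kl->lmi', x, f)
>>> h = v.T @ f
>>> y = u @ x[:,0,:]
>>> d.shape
(31, 37)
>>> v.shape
(2, 7, 7)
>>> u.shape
(31, 2, 7)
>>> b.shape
(7, 7, 3)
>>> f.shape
(2, 2)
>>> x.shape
(7, 2, 7)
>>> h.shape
(7, 7, 2)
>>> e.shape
()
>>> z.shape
(2,)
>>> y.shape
(31, 2, 7)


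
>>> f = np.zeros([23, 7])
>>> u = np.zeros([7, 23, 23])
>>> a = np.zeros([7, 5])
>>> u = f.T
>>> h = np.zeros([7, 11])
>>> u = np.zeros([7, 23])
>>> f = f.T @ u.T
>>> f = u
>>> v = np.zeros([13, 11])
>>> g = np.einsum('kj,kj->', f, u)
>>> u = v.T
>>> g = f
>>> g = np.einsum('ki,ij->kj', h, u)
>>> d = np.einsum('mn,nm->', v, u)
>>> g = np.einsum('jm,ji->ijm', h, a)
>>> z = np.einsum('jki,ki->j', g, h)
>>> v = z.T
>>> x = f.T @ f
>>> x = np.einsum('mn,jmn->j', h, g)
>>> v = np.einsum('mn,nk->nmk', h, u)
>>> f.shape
(7, 23)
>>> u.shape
(11, 13)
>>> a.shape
(7, 5)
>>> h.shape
(7, 11)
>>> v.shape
(11, 7, 13)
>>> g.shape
(5, 7, 11)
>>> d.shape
()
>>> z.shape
(5,)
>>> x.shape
(5,)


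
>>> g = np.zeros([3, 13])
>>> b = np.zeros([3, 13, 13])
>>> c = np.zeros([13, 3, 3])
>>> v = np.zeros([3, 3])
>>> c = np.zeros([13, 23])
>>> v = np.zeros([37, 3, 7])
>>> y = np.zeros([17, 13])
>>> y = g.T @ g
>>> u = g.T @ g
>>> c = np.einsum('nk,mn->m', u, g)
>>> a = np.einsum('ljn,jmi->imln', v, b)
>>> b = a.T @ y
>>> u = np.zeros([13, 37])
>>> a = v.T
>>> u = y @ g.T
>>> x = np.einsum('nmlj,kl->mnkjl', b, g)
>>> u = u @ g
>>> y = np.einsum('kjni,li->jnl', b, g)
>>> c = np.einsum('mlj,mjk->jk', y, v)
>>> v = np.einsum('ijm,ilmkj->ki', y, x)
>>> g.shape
(3, 13)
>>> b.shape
(7, 37, 13, 13)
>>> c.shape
(3, 7)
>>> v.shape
(13, 37)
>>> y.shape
(37, 13, 3)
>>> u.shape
(13, 13)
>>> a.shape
(7, 3, 37)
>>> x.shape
(37, 7, 3, 13, 13)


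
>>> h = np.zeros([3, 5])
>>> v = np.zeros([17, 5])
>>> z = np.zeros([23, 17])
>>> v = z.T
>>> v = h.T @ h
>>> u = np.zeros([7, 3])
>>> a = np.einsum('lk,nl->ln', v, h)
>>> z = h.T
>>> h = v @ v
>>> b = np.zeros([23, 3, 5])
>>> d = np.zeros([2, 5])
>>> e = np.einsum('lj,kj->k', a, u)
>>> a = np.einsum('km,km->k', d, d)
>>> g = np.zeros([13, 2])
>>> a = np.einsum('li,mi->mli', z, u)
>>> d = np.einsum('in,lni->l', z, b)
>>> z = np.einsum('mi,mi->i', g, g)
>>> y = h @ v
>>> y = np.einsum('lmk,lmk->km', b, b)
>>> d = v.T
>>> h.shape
(5, 5)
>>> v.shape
(5, 5)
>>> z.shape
(2,)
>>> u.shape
(7, 3)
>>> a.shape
(7, 5, 3)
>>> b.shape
(23, 3, 5)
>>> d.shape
(5, 5)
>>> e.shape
(7,)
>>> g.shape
(13, 2)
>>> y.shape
(5, 3)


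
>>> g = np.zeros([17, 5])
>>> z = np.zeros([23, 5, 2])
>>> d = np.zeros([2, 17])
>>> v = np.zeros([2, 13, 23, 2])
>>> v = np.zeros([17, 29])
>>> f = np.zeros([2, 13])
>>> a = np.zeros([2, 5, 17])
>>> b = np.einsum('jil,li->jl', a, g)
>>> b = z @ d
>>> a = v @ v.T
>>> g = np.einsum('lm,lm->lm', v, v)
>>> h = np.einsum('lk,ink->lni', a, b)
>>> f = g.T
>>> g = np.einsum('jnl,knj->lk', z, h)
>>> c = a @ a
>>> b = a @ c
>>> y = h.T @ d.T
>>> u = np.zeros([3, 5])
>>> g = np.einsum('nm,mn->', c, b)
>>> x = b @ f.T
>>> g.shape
()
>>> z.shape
(23, 5, 2)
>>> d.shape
(2, 17)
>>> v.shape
(17, 29)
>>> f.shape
(29, 17)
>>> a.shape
(17, 17)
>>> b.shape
(17, 17)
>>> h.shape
(17, 5, 23)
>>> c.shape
(17, 17)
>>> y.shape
(23, 5, 2)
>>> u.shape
(3, 5)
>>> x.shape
(17, 29)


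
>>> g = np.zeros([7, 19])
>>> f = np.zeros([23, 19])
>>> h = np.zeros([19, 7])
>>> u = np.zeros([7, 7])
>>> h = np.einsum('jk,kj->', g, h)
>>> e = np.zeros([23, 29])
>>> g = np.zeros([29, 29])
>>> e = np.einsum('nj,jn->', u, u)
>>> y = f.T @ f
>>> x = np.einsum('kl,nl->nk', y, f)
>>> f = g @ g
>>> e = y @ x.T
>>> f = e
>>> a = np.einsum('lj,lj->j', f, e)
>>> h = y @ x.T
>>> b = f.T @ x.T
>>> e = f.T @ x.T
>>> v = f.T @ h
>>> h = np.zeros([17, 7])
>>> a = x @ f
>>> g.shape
(29, 29)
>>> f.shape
(19, 23)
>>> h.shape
(17, 7)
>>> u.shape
(7, 7)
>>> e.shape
(23, 23)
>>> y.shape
(19, 19)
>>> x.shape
(23, 19)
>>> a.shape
(23, 23)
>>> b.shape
(23, 23)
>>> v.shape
(23, 23)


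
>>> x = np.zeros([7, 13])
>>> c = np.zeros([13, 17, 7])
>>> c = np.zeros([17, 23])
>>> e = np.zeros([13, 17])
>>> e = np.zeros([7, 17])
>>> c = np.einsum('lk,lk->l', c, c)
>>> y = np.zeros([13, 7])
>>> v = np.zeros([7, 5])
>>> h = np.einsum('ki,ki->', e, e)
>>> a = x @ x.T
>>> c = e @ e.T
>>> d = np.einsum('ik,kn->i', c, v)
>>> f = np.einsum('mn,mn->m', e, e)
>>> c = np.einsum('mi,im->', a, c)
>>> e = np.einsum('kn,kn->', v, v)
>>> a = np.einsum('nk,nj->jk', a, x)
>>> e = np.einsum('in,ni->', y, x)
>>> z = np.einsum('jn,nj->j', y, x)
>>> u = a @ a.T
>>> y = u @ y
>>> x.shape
(7, 13)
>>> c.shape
()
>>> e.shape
()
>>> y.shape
(13, 7)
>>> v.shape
(7, 5)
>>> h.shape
()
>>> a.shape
(13, 7)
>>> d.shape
(7,)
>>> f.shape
(7,)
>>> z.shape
(13,)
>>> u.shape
(13, 13)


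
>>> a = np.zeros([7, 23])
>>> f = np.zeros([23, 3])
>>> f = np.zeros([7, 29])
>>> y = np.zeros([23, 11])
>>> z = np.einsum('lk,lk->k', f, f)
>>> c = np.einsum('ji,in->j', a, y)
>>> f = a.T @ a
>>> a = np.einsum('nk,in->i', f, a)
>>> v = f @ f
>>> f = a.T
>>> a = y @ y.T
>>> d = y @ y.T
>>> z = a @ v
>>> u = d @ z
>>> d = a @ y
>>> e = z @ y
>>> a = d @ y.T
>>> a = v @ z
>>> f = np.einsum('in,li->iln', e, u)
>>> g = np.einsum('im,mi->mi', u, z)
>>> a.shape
(23, 23)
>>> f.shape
(23, 23, 11)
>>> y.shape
(23, 11)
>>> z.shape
(23, 23)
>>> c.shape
(7,)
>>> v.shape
(23, 23)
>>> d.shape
(23, 11)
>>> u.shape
(23, 23)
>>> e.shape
(23, 11)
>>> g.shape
(23, 23)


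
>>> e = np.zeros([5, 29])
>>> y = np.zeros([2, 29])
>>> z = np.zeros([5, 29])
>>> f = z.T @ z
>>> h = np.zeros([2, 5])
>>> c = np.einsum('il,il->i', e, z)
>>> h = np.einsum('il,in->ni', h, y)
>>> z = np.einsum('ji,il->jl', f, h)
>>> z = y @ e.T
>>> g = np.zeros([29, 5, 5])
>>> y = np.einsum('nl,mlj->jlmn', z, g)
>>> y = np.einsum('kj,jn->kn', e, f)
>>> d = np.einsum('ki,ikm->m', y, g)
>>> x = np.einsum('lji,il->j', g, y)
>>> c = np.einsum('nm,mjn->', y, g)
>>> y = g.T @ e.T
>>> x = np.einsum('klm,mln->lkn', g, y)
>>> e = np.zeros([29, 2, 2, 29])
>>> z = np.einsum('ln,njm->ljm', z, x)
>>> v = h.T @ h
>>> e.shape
(29, 2, 2, 29)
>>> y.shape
(5, 5, 5)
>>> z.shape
(2, 29, 5)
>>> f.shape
(29, 29)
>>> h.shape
(29, 2)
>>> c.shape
()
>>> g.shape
(29, 5, 5)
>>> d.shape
(5,)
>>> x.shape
(5, 29, 5)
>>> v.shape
(2, 2)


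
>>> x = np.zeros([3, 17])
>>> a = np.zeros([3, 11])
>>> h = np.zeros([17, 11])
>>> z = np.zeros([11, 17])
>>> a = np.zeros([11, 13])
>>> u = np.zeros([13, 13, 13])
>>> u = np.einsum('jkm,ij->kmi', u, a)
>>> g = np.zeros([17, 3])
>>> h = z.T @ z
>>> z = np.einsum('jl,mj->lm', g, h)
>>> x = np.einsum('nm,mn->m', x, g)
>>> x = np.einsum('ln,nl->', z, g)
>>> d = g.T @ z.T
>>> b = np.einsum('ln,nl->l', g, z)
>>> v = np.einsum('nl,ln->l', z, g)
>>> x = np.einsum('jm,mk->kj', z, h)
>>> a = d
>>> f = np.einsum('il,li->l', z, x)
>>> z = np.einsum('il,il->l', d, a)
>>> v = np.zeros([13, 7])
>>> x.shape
(17, 3)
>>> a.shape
(3, 3)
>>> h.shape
(17, 17)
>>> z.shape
(3,)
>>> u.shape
(13, 13, 11)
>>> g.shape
(17, 3)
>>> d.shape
(3, 3)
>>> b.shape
(17,)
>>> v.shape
(13, 7)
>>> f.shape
(17,)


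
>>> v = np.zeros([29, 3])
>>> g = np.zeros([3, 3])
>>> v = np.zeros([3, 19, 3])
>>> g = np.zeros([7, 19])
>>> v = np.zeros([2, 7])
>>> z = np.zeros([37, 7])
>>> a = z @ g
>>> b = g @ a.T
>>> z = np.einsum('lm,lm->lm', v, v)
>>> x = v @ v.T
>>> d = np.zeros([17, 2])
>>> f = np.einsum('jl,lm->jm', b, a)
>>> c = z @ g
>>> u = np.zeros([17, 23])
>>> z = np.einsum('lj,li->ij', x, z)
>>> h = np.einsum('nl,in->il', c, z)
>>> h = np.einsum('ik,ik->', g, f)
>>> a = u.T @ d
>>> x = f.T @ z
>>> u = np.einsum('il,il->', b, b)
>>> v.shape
(2, 7)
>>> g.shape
(7, 19)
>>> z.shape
(7, 2)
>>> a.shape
(23, 2)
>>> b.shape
(7, 37)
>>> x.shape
(19, 2)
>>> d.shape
(17, 2)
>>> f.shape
(7, 19)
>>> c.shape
(2, 19)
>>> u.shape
()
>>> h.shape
()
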